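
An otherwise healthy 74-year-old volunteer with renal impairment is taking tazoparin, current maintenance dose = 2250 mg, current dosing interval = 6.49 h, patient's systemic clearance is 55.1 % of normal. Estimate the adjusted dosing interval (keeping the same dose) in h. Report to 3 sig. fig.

To keep the same average steady-state level, dosing rate must scale with clearance.
CL ratio = 55.1 / 100 = 0.5510
New interval (same dose) = 6.49 / 0.5510 = 11.78 h

11.8 h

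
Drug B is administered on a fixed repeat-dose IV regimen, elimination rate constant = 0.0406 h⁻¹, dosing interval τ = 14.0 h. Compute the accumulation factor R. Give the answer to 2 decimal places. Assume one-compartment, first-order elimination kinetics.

2.31

e^(−kτ) = e^(−0.04060 × 14.0) = 0.5664
Accumulation ratio R = 1 / (1 − e^(−kτ)) = 1 / (1 − 0.5664) = 2.306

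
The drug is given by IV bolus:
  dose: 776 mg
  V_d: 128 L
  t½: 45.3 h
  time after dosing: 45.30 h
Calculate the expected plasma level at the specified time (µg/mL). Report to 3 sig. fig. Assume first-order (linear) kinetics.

3.03 µg/mL

C₀ = Dose / Vd = 776.0 / 128 = 6.063 mg/L
k = ln2 / t½ = 0.693147 / 45.3 = 0.01530 h⁻¹
t / t½ = 45.30 / 45.3 = 1 half-lives
C = C₀ × (1/2)^1 = 6.063 × 0.5000 = 3.032 mg/L
(3.032 mg/L = 3.032 µg/mL)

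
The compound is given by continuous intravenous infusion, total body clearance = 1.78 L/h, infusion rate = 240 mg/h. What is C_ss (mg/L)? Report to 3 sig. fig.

135 mg/L

At steady state Css = R₀ / CL = 240 / 1.780 = 134.8 mg/L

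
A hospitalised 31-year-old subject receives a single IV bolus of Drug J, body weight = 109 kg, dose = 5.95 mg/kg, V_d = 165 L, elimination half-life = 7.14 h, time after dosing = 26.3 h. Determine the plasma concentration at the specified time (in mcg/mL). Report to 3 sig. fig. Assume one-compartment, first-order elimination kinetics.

0.306 mcg/mL

Total dose = 5.95 × 109 = 648.6 mg
C₀ = Dose / Vd = 648.6 / 165 = 3.931 mg/L
k = ln2 / t½ = 0.693147 / 7.14 = 0.09708 h⁻¹
C = C₀ · e^(−k·t) = 3.931 × e^(−0.09708 × 26.3)
  = 3.931 × 0.07783 = 0.3059 mg/L
(0.3059 mg/L = 0.3059 mcg/mL)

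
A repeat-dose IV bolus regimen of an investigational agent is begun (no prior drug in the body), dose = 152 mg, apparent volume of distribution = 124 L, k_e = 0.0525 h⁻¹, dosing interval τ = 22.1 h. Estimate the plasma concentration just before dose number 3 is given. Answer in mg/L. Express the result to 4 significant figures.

0.5046 mg/L

C₀ per dose = Dose / Vd = 152 / 124 = 1.226 mg/L
Fraction remaining after one interval: r = e^(−kτ) = e^(−0.05250 × 22.1) = 0.3134
Before dose 3, 2 doses have been given (aged 1τ, 2τ).
C_trough = C₀ × (r + r²) = 1.226 × (0.3134 + 0.09822) = 0.5046 mg/L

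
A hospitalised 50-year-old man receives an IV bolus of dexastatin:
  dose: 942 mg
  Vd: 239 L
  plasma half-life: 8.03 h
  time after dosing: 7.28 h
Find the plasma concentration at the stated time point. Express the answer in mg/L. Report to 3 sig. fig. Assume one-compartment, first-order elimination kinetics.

C₀ = Dose / Vd = 942.0 / 239 = 3.941 mg/L
k = ln2 / t½ = 0.693147 / 8.03 = 0.08632 h⁻¹
C = C₀ · e^(−k·t) = 3.941 × e^(−0.08632 × 7.28)
  = 3.941 × 0.5334 = 2.102 mg/L

2.10 mg/L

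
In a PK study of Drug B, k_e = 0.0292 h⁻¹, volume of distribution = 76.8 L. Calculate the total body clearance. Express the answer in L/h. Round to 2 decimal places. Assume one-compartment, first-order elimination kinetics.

2.24 L/h

CL = k × Vd = 0.0292 × 76.8 = 2.243 L/h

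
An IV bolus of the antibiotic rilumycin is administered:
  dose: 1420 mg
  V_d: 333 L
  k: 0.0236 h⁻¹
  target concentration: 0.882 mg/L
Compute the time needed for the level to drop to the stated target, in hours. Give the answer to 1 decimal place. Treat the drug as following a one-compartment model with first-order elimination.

66.8 h

C₀ = Dose / Vd = 1420 / 333 = 4.264 mg/L
t = ln(C₀ / C) / k = ln(4.264 / 0.882) / 0.02360
  = ln(4.834) / 0.02360 = 1.576 / 0.02360 = 66.78 h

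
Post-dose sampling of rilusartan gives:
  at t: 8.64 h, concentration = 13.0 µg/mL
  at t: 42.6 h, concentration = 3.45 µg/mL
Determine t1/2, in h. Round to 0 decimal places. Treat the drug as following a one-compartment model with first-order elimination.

18 h

k = ln(C₁/C₂) / (t₂ − t₁) = ln(13.0/3.45) / (42.6 − 8.64)
  = 1.327 / 33.96 = 0.03908 h⁻¹
t½ = ln2 / k = 0.693147 / 0.03908 = 17.74 h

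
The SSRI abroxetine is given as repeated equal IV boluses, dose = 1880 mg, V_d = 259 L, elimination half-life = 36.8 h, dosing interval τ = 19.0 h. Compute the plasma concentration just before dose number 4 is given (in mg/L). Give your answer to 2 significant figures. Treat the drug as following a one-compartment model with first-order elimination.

11 mg/L

C₀ per dose = Dose / Vd = 1880 / 259 = 7.259 mg/L
k = ln2 / t½ = 0.693147 / 36.8 = 0.01884 h⁻¹
Fraction remaining after one interval: r = e^(−kτ) = e^(−0.01884 × 19.0) = 0.6991
Before dose 4, 3 doses have been given (aged 1τ, 2τ, 3τ).
C_trough = C₀ × (r + r² + … + r^3) = C₀ × r(1−r^3)/(1−r)
        = 7.259 × 0.6991 × (1 − 0.3417) / (1 − 0.6991) = 11.10 mg/L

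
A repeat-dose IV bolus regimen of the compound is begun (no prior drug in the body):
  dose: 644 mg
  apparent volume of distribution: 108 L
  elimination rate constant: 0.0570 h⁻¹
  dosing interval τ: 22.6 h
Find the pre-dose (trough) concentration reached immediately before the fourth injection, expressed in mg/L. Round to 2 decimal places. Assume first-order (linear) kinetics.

C₀ per dose = Dose / Vd = 644 / 108 = 5.963 mg/L
Fraction remaining after one interval: r = e^(−kτ) = e^(−0.05700 × 22.6) = 0.2758
Before dose 4, 3 doses have been given (aged 1τ, 2τ, 3τ).
C_trough = C₀ × (r + r² + … + r^3) = C₀ × r(1−r^3)/(1−r)
        = 5.963 × 0.2758 × (1 − 0.02098) / (1 − 0.2758) = 2.223 mg/L

2.22 mg/L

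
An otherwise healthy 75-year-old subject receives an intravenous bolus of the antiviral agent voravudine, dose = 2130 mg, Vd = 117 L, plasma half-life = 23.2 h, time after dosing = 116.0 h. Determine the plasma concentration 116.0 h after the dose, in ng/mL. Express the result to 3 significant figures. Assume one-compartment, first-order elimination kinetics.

C₀ = Dose / Vd = 2130 / 117 = 18.21 mg/L
k = ln2 / t½ = 0.693147 / 23.2 = 0.02988 h⁻¹
t / t½ = 116.0 / 23.2 = 5 half-lives
C = C₀ × (1/2)^5 = 18.21 × 0.03125 = 0.5691 mg/L
Convert: 0.5691 mg/L × 1000 = 569.1 ng/mL

569 ng/mL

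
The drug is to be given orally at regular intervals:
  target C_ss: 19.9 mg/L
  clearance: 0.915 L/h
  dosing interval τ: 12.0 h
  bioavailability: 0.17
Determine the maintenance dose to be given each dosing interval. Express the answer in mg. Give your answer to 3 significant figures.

At steady state, F × (Dose/τ) = Css × CL.
Dose = Css × CL × τ / F = 19.9 × 0.9150 × 12.0 / 0.17 = 1285 mg

1290 mg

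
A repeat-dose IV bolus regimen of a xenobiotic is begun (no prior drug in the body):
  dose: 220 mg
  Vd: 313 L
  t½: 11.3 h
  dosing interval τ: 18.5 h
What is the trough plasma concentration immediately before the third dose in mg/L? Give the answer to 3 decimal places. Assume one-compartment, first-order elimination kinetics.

C₀ per dose = Dose / Vd = 220 / 313 = 0.7029 mg/L
k = ln2 / t½ = 0.693147 / 11.3 = 0.06134 h⁻¹
Fraction remaining after one interval: r = e^(−kτ) = e^(−0.06134 × 18.5) = 0.3215
Before dose 3, 2 doses have been given (aged 1τ, 2τ).
C_trough = C₀ × (r + r²) = 0.7029 × (0.3215 + 0.1034) = 0.2987 mg/L

0.299 mg/L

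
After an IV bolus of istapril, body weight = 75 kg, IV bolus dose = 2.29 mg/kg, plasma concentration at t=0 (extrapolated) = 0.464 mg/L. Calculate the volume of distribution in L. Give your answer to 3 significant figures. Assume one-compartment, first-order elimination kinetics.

Dose = 2.29 × 75 = 171.8 mg
Vd = Dose / C₀ = 171.8 / 0.464 = 370.3 L

370 L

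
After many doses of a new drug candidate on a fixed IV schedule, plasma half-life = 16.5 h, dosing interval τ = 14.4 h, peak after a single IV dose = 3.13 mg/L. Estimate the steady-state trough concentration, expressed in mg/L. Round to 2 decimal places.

k = ln2 / t½ = 0.693147 / 16.5 = 0.04201 h⁻¹
e^(−kτ) = e^(−0.04201 × 14.4) = 0.5461
Accumulation ratio R = 1 / (1 − e^(−kτ)) = 1 / (1 − 0.5461) = 2.203
Steady-state trough = C₀ × R × e^(−kτ) = 3.13 × 2.203 × 0.5461 = 3.766 mg/L

3.77 mg/L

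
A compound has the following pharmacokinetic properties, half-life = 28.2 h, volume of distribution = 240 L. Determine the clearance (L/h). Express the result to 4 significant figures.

5.899 L/h

k = ln2 / t½ = 0.693147 / 28.2 = 0.02458 h⁻¹
CL = k × Vd = 0.02458 × 240 = 5.899 L/h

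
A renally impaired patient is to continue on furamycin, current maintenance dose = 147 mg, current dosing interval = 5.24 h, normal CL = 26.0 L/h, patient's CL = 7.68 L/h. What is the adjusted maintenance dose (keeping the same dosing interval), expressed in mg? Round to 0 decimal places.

43 mg

To keep the same average steady-state level, dosing rate must scale with clearance.
CL ratio = 7.68 / 26.0 = 0.2954
New dose (same interval) = 147 × 0.2954 = 43.42 mg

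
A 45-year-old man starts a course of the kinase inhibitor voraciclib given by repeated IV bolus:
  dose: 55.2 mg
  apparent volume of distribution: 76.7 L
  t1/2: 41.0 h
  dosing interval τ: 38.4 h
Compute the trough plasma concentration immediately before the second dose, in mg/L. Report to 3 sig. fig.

C₀ per dose = Dose / Vd = 55.2 / 76.7 = 0.7197 mg/L
k = ln2 / t½ = 0.693147 / 41.0 = 0.01691 h⁻¹
Fraction remaining after one interval: r = e^(−kτ) = e^(−0.01691 × 38.4) = 0.5224
Before dose 2, 1 dose has been given (aged 1τ).
C_trough = C₀ × r = 0.7197 × 0.5224 = 0.3760 mg/L

0.376 mg/L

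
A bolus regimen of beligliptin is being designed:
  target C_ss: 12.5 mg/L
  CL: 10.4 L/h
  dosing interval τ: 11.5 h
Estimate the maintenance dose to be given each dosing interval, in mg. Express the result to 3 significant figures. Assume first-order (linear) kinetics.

1500 mg

At steady state, Dose/τ = Css × CL.
Dose = Css × CL × τ = 12.5 × 10.40 × 11.5 = 1495 mg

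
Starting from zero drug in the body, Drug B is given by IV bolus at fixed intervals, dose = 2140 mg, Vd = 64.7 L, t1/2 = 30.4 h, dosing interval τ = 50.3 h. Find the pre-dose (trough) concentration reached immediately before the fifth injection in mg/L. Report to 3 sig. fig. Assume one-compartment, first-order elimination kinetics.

C₀ per dose = Dose / Vd = 2140 / 64.7 = 33.08 mg/L
k = ln2 / t½ = 0.693147 / 30.4 = 0.02280 h⁻¹
Fraction remaining after one interval: r = e^(−kτ) = e^(−0.02280 × 50.3) = 0.3176
Before dose 5, 4 doses have been given (aged 1τ, 2τ, 3τ, 4τ).
C_trough = C₀ × (r + r² + … + r^4) = C₀ × r(1−r^4)/(1−r)
        = 33.08 × 0.3176 × (1 − 0.01017) / (1 − 0.3176) = 15.24 mg/L

15.2 mg/L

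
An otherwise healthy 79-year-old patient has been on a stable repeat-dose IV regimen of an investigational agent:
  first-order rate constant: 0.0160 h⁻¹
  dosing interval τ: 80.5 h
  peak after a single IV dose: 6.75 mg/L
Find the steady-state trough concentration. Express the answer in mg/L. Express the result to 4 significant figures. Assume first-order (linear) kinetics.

2.571 mg/L

e^(−kτ) = e^(−0.01600 × 80.5) = 0.2758
Accumulation ratio R = 1 / (1 − e^(−kτ)) = 1 / (1 − 0.2758) = 1.381
Steady-state trough = C₀ × R × e^(−kτ) = 6.75 × 1.381 × 0.2758 = 2.571 mg/L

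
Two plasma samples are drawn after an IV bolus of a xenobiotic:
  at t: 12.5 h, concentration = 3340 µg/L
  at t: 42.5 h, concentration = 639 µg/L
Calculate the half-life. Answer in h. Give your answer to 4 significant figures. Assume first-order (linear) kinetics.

k = ln(C₁/C₂) / (t₂ − t₁) = ln(3340/639) / (42.5 − 12.5)
  = 1.654 / 30.00 = 0.05513 h⁻¹
t½ = ln2 / k = 0.693147 / 0.05513 = 12.57 h

12.57 h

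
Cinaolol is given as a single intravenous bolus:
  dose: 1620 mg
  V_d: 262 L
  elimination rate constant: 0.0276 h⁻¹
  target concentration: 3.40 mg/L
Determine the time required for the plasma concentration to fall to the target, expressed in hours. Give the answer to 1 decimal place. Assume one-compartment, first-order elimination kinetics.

21.7 h

C₀ = Dose / Vd = 1620 / 262 = 6.183 mg/L
t = ln(C₀ / C) / k = ln(6.183 / 3.40) / 0.02760
  = ln(1.819) / 0.02760 = 0.5983 / 0.02760 = 21.68 h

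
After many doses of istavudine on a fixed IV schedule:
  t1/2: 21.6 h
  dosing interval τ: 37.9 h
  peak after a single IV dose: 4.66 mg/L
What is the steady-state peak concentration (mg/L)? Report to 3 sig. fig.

k = ln2 / t½ = 0.693147 / 21.6 = 0.03209 h⁻¹
e^(−kτ) = e^(−0.03209 × 37.9) = 0.2964
Accumulation ratio R = 1 / (1 − e^(−kτ)) = 1 / (1 − 0.2964) = 1.421
Steady-state peak = C₀ × R = 4.66 × 1.421 = 6.622 mg/L

6.62 mg/L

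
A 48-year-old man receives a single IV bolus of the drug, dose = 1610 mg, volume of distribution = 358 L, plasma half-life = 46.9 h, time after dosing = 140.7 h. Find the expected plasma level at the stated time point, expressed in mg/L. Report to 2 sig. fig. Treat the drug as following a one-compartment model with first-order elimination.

C₀ = Dose / Vd = 1610 / 358 = 4.497 mg/L
k = ln2 / t½ = 0.693147 / 46.9 = 0.01478 h⁻¹
t / t½ = 140.7 / 46.9 = 3 half-lives
C = C₀ × (1/2)^3 = 4.497 × 0.1250 = 0.5621 mg/L

0.56 mg/L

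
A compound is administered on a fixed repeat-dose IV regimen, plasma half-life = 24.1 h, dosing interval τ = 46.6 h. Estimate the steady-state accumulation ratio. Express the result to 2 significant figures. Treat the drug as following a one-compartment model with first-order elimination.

1.4

k = ln2 / t½ = 0.693147 / 24.1 = 0.02876 h⁻¹
e^(−kτ) = e^(−0.02876 × 46.6) = 0.2618
Accumulation ratio R = 1 / (1 − e^(−kτ)) = 1 / (1 − 0.2618) = 1.355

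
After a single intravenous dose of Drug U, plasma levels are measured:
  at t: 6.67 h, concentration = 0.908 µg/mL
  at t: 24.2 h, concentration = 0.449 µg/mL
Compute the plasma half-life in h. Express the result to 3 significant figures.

k = ln(C₁/C₂) / (t₂ − t₁) = ln(0.908/0.449) / (24.2 − 6.67)
  = 0.7042 / 17.53 = 0.04017 h⁻¹
t½ = ln2 / k = 0.693147 / 0.04017 = 17.26 h

17.3 h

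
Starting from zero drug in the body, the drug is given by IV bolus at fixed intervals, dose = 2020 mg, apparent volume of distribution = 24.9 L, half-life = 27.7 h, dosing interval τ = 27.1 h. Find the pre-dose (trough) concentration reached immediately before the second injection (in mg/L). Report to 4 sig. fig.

C₀ per dose = Dose / Vd = 2020 / 24.9 = 81.12 mg/L
k = ln2 / t½ = 0.693147 / 27.7 = 0.02502 h⁻¹
Fraction remaining after one interval: r = e^(−kτ) = e^(−0.02502 × 27.1) = 0.5076
Before dose 2, 1 dose has been given (aged 1τ).
C_trough = C₀ × r = 81.12 × 0.5076 = 41.18 mg/L

41.18 mg/L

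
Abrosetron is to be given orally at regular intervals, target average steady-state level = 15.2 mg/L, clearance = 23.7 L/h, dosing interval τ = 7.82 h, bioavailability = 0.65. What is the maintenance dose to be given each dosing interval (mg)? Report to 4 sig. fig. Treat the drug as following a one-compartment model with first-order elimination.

4334 mg

At steady state, F × (Dose/τ) = Css × CL.
Dose = Css × CL × τ / F = 15.2 × 23.70 × 7.82 / 0.65 = 4334 mg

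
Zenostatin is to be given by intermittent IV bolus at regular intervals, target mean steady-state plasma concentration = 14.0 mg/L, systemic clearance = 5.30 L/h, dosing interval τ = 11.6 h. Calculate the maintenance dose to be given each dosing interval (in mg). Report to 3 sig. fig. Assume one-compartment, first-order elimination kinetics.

861 mg

At steady state, Dose/τ = Css × CL.
Dose = Css × CL × τ = 14.0 × 5.300 × 11.6 = 860.7 mg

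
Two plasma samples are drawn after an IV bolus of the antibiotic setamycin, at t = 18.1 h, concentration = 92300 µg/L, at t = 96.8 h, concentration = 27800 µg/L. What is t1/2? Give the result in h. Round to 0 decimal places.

k = ln(C₁/C₂) / (t₂ − t₁) = ln(92300/27800) / (96.8 − 18.1)
  = 1.200 / 78.70 = 0.01525 h⁻¹
t½ = ln2 / k = 0.693147 / 0.01525 = 45.45 h

45 h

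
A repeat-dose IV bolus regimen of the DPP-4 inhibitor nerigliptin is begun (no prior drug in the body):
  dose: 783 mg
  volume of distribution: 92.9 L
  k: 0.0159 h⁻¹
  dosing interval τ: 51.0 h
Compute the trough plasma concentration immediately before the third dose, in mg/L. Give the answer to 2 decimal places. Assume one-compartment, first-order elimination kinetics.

5.41 mg/L

C₀ per dose = Dose / Vd = 783 / 92.9 = 8.428 mg/L
Fraction remaining after one interval: r = e^(−kτ) = e^(−0.01590 × 51.0) = 0.4445
Before dose 3, 2 doses have been given (aged 1τ, 2τ).
C_trough = C₀ × (r + r²) = 8.428 × (0.4445 + 0.1976) = 5.412 mg/L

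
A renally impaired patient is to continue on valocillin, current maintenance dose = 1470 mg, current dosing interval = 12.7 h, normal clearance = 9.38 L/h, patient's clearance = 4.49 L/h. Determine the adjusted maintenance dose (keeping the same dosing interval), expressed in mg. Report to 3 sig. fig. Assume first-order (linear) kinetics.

704 mg

To keep the same average steady-state level, dosing rate must scale with clearance.
CL ratio = 4.49 / 9.38 = 0.4787
New dose (same interval) = 1470 × 0.4787 = 703.7 mg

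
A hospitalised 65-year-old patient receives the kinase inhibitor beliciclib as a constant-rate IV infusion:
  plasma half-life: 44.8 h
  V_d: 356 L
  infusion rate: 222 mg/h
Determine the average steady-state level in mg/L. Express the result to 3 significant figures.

k = ln2 / t½ = 0.693147 / 44.8 = 0.01547 h⁻¹
CL = k × Vd = 0.01547 × 356 = 5.507 L/h
At steady state Css = R₀ / CL = 222 / 5.507 = 40.31 mg/L

40.3 mg/L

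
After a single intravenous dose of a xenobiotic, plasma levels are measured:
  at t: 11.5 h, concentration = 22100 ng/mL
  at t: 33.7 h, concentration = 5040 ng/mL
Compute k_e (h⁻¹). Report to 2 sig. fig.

0.067 h⁻¹

k = ln(C₁/C₂) / (t₂ − t₁) = ln(22100/5040) / (33.7 − 11.5)
  = 1.478 / 22.20 = 0.06658 h⁻¹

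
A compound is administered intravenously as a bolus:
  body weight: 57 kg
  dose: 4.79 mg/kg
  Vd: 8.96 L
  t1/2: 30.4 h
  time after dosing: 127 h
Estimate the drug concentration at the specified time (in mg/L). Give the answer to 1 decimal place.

Total dose = 4.79 × 57 = 273.0 mg
C₀ = Dose / Vd = 273.0 / 8.96 = 30.47 mg/L
k = ln2 / t½ = 0.693147 / 30.4 = 0.02280 h⁻¹
C = C₀ · e^(−k·t) = 30.47 × e^(−0.02280 × 127)
  = 30.47 × 0.05527 = 1.684 mg/L

1.7 mg/L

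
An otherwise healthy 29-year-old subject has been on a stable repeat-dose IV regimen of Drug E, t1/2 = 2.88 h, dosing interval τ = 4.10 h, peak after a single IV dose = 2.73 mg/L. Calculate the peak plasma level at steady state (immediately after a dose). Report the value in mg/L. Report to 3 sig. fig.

k = ln2 / t½ = 0.693147 / 2.88 = 0.2407 h⁻¹
e^(−kτ) = e^(−0.2407 × 4.10) = 0.3727
Accumulation ratio R = 1 / (1 − e^(−kτ)) = 1 / (1 − 0.3727) = 1.594
Steady-state peak = C₀ × R = 2.73 × 1.594 = 4.352 mg/L

4.35 mg/L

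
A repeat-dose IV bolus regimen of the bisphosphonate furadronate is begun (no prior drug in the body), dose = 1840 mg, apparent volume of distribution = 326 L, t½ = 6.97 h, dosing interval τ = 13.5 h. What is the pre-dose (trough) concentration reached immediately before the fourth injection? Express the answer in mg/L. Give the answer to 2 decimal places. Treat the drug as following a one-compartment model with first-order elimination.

1.96 mg/L

C₀ per dose = Dose / Vd = 1840 / 326 = 5.644 mg/L
k = ln2 / t½ = 0.693147 / 6.97 = 0.09945 h⁻¹
Fraction remaining after one interval: r = e^(−kτ) = e^(−0.09945 × 13.5) = 0.2612
Before dose 4, 3 doses have been given (aged 1τ, 2τ, 3τ).
C_trough = C₀ × (r + r² + … + r^3) = C₀ × r(1−r^3)/(1−r)
        = 5.644 × 0.2612 × (1 − 0.01782) / (1 − 0.2612) = 1.960 mg/L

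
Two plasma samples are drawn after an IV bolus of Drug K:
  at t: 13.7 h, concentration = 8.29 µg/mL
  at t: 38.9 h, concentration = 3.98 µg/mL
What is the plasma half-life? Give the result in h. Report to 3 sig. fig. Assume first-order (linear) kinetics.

23.8 h

k = ln(C₁/C₂) / (t₂ − t₁) = ln(8.29/3.98) / (38.9 − 13.7)
  = 0.7338 / 25.20 = 0.02912 h⁻¹
t½ = ln2 / k = 0.693147 / 0.02912 = 23.80 h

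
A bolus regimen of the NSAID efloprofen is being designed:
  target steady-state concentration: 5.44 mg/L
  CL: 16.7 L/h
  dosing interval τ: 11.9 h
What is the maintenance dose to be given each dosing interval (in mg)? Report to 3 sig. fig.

1080 mg

At steady state, Dose/τ = Css × CL.
Dose = Css × CL × τ = 5.44 × 16.70 × 11.9 = 1081 mg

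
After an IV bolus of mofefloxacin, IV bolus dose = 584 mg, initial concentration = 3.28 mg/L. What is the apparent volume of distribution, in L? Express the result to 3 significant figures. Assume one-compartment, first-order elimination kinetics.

Vd = Dose / C₀ = 584.0 / 3.28 = 178.0 L

178 L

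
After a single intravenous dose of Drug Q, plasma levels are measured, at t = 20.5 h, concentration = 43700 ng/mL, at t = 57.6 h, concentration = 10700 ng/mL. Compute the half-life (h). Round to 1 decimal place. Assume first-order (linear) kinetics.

18.3 h

k = ln(C₁/C₂) / (t₂ − t₁) = ln(43700/10700) / (57.6 − 20.5)
  = 1.407 / 37.10 = 0.03792 h⁻¹
t½ = ln2 / k = 0.693147 / 0.03792 = 18.28 h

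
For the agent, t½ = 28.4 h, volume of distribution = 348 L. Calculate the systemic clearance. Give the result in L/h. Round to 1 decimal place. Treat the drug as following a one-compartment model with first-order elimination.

k = ln2 / t½ = 0.693147 / 28.4 = 0.02441 h⁻¹
CL = k × Vd = 0.02441 × 348 = 8.495 L/h

8.5 L/h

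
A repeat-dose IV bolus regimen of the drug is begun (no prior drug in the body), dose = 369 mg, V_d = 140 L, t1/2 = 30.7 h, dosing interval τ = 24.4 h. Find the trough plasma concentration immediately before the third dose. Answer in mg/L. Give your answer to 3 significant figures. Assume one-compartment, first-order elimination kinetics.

2.40 mg/L

C₀ per dose = Dose / Vd = 369 / 140 = 2.636 mg/L
k = ln2 / t½ = 0.693147 / 30.7 = 0.02258 h⁻¹
Fraction remaining after one interval: r = e^(−kτ) = e^(−0.02258 × 24.4) = 0.5764
Before dose 3, 2 doses have been given (aged 1τ, 2τ).
C_trough = C₀ × (r + r²) = 2.636 × (0.5764 + 0.3322) = 2.395 mg/L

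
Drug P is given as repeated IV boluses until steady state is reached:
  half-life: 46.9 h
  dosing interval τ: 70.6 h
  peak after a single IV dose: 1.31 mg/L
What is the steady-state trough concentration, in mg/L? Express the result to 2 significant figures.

k = ln2 / t½ = 0.693147 / 46.9 = 0.01478 h⁻¹
e^(−kτ) = e^(−0.01478 × 70.6) = 0.3522
Accumulation ratio R = 1 / (1 − e^(−kτ)) = 1 / (1 − 0.3522) = 1.544
Steady-state trough = C₀ × R × e^(−kτ) = 1.31 × 1.544 × 0.3522 = 0.7124 mg/L

0.71 mg/L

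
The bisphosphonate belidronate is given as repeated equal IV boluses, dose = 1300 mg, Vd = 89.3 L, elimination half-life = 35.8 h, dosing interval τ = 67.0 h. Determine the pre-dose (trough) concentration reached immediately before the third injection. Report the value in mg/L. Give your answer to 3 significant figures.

5.07 mg/L

C₀ per dose = Dose / Vd = 1300 / 89.3 = 14.56 mg/L
k = ln2 / t½ = 0.693147 / 35.8 = 0.01936 h⁻¹
Fraction remaining after one interval: r = e^(−kτ) = e^(−0.01936 × 67.0) = 0.2733
Before dose 3, 2 doses have been given (aged 1τ, 2τ).
C_trough = C₀ × (r + r²) = 14.56 × (0.2733 + 0.07469) = 5.067 mg/L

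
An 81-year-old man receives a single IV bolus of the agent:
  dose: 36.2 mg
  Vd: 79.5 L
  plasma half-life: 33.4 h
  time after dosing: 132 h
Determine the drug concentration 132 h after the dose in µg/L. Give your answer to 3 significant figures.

C₀ = Dose / Vd = 36.20 / 79.5 = 0.4553 mg/L
k = ln2 / t½ = 0.693147 / 33.4 = 0.02075 h⁻¹
C = C₀ · e^(−k·t) = 0.4553 × e^(−0.02075 × 132)
  = 0.4553 × 0.06463 = 0.02943 mg/L
Convert: 0.02943 mg/L × 1000 = 29.43 µg/L

29.4 µg/L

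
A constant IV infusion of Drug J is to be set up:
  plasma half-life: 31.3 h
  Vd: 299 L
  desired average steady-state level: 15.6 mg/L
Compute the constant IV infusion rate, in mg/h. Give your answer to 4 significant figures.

k = ln2 / t½ = 0.693147 / 31.3 = 0.02215 h⁻¹
CL = k × Vd = 0.02215 × 299 = 6.623 L/h
At steady state, infusion rate R₀ = Css × CL = 15.6 × 6.623 = 103.3 mg/h

103.3 mg/h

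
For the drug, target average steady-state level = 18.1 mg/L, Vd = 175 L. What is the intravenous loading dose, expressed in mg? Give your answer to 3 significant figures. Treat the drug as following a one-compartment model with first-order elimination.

LD = Css × Vd = 18.1 × 175 = 3168 mg

3170 mg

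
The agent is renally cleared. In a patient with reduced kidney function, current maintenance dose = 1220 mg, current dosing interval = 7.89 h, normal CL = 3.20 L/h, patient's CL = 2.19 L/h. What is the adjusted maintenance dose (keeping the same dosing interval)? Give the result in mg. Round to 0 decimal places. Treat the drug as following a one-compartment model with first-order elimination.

835 mg

To keep the same average steady-state level, dosing rate must scale with clearance.
CL ratio = 2.19 / 3.20 = 0.6844
New dose (same interval) = 1220 × 0.6844 = 835.0 mg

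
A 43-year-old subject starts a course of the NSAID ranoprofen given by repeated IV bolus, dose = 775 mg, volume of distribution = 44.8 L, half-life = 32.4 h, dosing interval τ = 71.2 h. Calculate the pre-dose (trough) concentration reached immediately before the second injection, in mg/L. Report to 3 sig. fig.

3.77 mg/L

C₀ per dose = Dose / Vd = 775 / 44.8 = 17.30 mg/L
k = ln2 / t½ = 0.693147 / 32.4 = 0.02139 h⁻¹
Fraction remaining after one interval: r = e^(−kτ) = e^(−0.02139 × 71.2) = 0.2181
Before dose 2, 1 dose has been given (aged 1τ).
C_trough = C₀ × r = 17.30 × 0.2181 = 3.773 mg/L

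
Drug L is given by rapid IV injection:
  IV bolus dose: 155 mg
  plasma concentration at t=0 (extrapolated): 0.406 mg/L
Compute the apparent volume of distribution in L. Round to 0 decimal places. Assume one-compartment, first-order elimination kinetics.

382 L

Vd = Dose / C₀ = 155.0 / 0.406 = 381.8 L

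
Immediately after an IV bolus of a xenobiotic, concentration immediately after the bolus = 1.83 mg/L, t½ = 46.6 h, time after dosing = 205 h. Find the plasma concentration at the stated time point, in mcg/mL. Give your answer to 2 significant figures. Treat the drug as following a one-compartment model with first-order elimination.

k = ln2 / t½ = 0.693147 / 46.6 = 0.01487 h⁻¹
C = C₀ · e^(−k·t) = 1.830 × e^(−0.01487 × 205)
  = 1.830 × 0.04744 = 0.08682 mg/L
(0.08682 mg/L = 0.08682 mcg/mL)

0.087 mcg/mL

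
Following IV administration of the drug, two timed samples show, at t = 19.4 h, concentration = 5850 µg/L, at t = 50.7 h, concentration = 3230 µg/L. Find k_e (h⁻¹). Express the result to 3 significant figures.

0.0190 h⁻¹

k = ln(C₁/C₂) / (t₂ − t₁) = ln(5850/3230) / (50.7 − 19.4)
  = 0.5940 / 31.30 = 0.01898 h⁻¹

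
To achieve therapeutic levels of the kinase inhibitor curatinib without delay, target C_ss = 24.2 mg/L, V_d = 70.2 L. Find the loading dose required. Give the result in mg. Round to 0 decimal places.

1699 mg

LD = Css × Vd = 24.2 × 70.2 = 1699 mg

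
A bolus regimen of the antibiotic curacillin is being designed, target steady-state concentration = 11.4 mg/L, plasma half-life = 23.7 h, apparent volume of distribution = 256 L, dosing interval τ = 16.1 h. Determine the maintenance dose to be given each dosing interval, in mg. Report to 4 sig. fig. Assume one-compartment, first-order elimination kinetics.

k = ln2 / t½ = 0.693147 / 23.7 = 0.02925 h⁻¹
CL = k × Vd = 0.02925 × 256 = 7.488 L/h
At steady state, Dose/τ = Css × CL.
Dose = Css × CL × τ = 11.4 × 7.488 × 16.1 = 1374 mg

1374 mg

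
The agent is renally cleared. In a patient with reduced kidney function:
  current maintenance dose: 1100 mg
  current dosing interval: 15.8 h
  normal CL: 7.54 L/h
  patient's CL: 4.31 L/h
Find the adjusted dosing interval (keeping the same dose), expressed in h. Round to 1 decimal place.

To keep the same average steady-state level, dosing rate must scale with clearance.
CL ratio = 4.31 / 7.54 = 0.5716
New interval (same dose) = 15.8 / 0.5716 = 27.64 h

27.6 h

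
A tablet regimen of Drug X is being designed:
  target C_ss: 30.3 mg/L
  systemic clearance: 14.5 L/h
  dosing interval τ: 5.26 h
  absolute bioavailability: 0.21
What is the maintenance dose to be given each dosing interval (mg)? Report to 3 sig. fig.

11000 mg

At steady state, F × (Dose/τ) = Css × CL.
Dose = Css × CL × τ / F = 30.3 × 14.50 × 5.26 / 0.21 = 11000 mg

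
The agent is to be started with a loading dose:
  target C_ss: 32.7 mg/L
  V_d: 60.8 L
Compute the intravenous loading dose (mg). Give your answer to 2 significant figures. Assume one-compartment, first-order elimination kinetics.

2000 mg

LD = Css × Vd = 32.7 × 60.8 = 1988 mg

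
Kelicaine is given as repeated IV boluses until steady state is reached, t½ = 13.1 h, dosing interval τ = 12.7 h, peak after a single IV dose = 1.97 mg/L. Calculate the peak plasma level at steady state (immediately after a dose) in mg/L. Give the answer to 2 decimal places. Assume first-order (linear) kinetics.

4.03 mg/L

k = ln2 / t½ = 0.693147 / 13.1 = 0.05291 h⁻¹
e^(−kτ) = e^(−0.05291 × 12.7) = 0.5107
Accumulation ratio R = 1 / (1 − e^(−kτ)) = 1 / (1 − 0.5107) = 2.044
Steady-state peak = C₀ × R = 1.97 × 2.044 = 4.027 mg/L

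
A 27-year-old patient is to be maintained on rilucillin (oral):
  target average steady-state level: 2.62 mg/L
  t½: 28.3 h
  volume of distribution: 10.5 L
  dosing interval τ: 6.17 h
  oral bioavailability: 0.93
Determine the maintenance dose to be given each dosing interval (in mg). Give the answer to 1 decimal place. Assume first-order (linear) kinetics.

k = ln2 / t½ = 0.693147 / 28.3 = 0.02449 h⁻¹
CL = k × Vd = 0.02449 × 10.5 = 0.2571 L/h
At steady state, F × (Dose/τ) = Css × CL.
Dose = Css × CL × τ / F = 2.62 × 0.2571 × 6.17 / 0.93 = 4.469 mg

4.5 mg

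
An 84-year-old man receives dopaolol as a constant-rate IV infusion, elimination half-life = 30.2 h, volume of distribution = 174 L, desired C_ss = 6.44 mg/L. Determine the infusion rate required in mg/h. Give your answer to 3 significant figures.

k = ln2 / t½ = 0.693147 / 30.2 = 0.02295 h⁻¹
CL = k × Vd = 0.02295 × 174 = 3.993 L/h
At steady state, infusion rate R₀ = Css × CL = 6.44 × 3.993 = 25.71 mg/h

25.7 mg/h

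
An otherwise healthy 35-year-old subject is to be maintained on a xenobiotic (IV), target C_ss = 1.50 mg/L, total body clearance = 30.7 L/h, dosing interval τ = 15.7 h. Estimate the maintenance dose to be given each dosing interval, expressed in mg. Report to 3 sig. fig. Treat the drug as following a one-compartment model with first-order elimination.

At steady state, Dose/τ = Css × CL.
Dose = Css × CL × τ = 1.50 × 30.70 × 15.7 = 723.0 mg

723 mg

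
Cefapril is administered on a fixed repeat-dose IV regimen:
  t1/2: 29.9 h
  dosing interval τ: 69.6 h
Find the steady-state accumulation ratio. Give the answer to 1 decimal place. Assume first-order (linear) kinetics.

k = ln2 / t½ = 0.693147 / 29.9 = 0.02318 h⁻¹
e^(−kτ) = e^(−0.02318 × 69.6) = 0.1992
Accumulation ratio R = 1 / (1 − e^(−kτ)) = 1 / (1 − 0.1992) = 1.249

1.2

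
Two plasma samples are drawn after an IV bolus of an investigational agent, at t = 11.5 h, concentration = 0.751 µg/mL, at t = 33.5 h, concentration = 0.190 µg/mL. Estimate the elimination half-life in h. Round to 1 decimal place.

11.1 h

k = ln(C₁/C₂) / (t₂ − t₁) = ln(0.751/0.190) / (33.5 − 11.5)
  = 1.374 / 22.00 = 0.06245 h⁻¹
t½ = ln2 / k = 0.693147 / 0.06245 = 11.10 h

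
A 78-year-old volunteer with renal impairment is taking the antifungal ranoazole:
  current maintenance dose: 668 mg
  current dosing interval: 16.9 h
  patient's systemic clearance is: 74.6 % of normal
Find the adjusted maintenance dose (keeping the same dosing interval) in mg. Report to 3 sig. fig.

To keep the same average steady-state level, dosing rate must scale with clearance.
CL ratio = 74.6 / 100 = 0.7460
New dose (same interval) = 668 × 0.7460 = 498.3 mg

498 mg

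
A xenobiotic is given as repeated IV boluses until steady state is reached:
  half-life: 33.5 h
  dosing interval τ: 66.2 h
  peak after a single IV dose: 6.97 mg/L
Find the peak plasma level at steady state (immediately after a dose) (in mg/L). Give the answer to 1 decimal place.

9.3 mg/L

k = ln2 / t½ = 0.693147 / 33.5 = 0.02069 h⁻¹
e^(−kτ) = e^(−0.02069 × 66.2) = 0.2542
Accumulation ratio R = 1 / (1 − e^(−kτ)) = 1 / (1 − 0.2542) = 1.341
Steady-state peak = C₀ × R = 6.97 × 1.341 = 9.347 mg/L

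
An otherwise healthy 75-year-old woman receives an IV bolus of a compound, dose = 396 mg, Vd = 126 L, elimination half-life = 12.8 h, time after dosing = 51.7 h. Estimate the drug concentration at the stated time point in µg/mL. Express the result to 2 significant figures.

C₀ = Dose / Vd = 396.0 / 126 = 3.143 mg/L
k = ln2 / t½ = 0.693147 / 12.8 = 0.05415 h⁻¹
C = C₀ · e^(−k·t) = 3.143 × e^(−0.05415 × 51.7)
  = 3.143 × 0.06084 = 0.1912 mg/L
(0.1912 mg/L = 0.1912 µg/mL)

0.19 µg/mL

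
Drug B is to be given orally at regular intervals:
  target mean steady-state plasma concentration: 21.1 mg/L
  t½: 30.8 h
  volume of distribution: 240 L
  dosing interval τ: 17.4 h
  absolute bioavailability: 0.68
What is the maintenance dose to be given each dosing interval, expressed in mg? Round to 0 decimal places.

k = ln2 / t½ = 0.693147 / 30.8 = 0.02250 h⁻¹
CL = k × Vd = 0.02250 × 240 = 5.400 L/h
At steady state, F × (Dose/τ) = Css × CL.
Dose = Css × CL × τ / F = 21.1 × 5.400 × 17.4 / 0.68 = 2916 mg

2916 mg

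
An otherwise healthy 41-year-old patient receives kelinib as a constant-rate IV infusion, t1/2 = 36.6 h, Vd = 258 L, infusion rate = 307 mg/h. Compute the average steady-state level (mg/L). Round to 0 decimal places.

63 mg/L

k = ln2 / t½ = 0.693147 / 36.6 = 0.01894 h⁻¹
CL = k × Vd = 0.01894 × 258 = 4.887 L/h
At steady state Css = R₀ / CL = 307 / 4.887 = 62.82 mg/L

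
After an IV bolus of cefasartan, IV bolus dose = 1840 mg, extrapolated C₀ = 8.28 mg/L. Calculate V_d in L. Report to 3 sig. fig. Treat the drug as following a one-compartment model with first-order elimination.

222 L

Vd = Dose / C₀ = 1840 / 8.28 = 222.2 L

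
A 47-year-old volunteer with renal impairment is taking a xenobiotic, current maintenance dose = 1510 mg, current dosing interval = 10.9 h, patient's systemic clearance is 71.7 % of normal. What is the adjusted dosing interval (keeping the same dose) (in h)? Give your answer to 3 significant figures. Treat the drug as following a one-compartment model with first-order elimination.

To keep the same average steady-state level, dosing rate must scale with clearance.
CL ratio = 71.7 / 100 = 0.7170
New interval (same dose) = 10.9 / 0.7170 = 15.20 h

15.2 h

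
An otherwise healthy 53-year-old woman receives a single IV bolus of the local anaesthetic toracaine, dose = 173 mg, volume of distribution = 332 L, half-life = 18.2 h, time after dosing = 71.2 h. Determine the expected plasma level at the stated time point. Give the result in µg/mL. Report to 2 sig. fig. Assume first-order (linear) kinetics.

0.035 µg/mL

C₀ = Dose / Vd = 173.0 / 332 = 0.5211 mg/L
k = ln2 / t½ = 0.693147 / 18.2 = 0.03809 h⁻¹
C = C₀ · e^(−k·t) = 0.5211 × e^(−0.03809 × 71.2)
  = 0.5211 × 0.06640 = 0.03460 mg/L
(0.03460 mg/L = 0.03460 µg/mL)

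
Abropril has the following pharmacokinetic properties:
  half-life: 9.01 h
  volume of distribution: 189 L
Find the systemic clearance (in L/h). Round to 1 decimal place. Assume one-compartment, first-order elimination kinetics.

k = ln2 / t½ = 0.693147 / 9.01 = 0.07693 h⁻¹
CL = k × Vd = 0.07693 × 189 = 14.54 L/h

14.5 L/h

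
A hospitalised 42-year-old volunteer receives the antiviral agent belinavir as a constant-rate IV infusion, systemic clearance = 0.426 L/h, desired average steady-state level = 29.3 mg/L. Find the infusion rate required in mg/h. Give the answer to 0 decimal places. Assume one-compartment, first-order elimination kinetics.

12 mg/h

At steady state, infusion rate R₀ = Css × CL = 29.3 × 0.4260 = 12.48 mg/h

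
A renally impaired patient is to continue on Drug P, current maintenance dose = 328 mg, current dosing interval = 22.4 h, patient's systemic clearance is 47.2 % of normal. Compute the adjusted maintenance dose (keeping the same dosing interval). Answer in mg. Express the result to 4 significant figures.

154.8 mg

To keep the same average steady-state level, dosing rate must scale with clearance.
CL ratio = 47.2 / 100 = 0.4720
New dose (same interval) = 328 × 0.4720 = 154.8 mg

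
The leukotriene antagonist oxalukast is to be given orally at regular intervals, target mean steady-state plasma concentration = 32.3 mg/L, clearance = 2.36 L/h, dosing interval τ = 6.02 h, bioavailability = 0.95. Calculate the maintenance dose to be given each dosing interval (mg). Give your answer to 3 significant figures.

At steady state, F × (Dose/τ) = Css × CL.
Dose = Css × CL × τ / F = 32.3 × 2.360 × 6.02 / 0.95 = 483.0 mg

483 mg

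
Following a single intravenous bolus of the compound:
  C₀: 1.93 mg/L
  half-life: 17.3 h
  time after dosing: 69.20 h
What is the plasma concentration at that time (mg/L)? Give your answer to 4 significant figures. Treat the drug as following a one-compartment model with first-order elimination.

k = ln2 / t½ = 0.693147 / 17.3 = 0.04007 h⁻¹
t / t½ = 69.20 / 17.3 = 4 half-lives
C = C₀ × (1/2)^4 = 1.930 × 0.06250 = 0.1206 mg/L

0.1206 mg/L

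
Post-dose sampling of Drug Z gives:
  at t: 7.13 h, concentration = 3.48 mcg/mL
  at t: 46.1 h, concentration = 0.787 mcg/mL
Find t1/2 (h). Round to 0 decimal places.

k = ln(C₁/C₂) / (t₂ − t₁) = ln(3.48/0.787) / (46.1 − 7.13)
  = 1.487 / 38.97 = 0.03816 h⁻¹
t½ = ln2 / k = 0.693147 / 0.03816 = 18.16 h

18 h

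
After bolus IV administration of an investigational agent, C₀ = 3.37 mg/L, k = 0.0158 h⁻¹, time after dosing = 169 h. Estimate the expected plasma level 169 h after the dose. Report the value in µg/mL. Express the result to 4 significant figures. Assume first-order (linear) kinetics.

C = C₀ · e^(−k·t) = 3.370 × e^(−0.01580 × 169)
  = 3.370 × 0.06924 = 0.2333 mg/L
(0.2333 mg/L = 0.2333 µg/mL)

0.2333 µg/mL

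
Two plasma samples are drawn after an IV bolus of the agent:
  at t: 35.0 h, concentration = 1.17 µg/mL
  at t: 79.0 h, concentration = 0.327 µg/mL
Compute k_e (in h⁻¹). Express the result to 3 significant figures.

0.0290 h⁻¹

k = ln(C₁/C₂) / (t₂ − t₁) = ln(1.17/0.327) / (79.0 − 35.0)
  = 1.275 / 44.00 = 0.02898 h⁻¹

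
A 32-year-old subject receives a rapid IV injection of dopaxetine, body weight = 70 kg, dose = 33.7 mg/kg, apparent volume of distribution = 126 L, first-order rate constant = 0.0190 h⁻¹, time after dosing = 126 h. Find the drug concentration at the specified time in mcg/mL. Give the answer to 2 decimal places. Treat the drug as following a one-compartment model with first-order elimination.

Total dose = 33.7 × 70 = 2359 mg
C₀ = Dose / Vd = 2359 / 126 = 18.72 mg/L
C = C₀ · e^(−k·t) = 18.72 × e^(−0.01900 × 126)
  = 18.72 × 0.09126 = 1.708 mg/L
(1.708 mg/L = 1.708 mcg/mL)

1.71 mcg/mL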